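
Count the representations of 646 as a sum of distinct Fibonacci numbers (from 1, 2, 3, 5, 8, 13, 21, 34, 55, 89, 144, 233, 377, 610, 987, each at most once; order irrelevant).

Each representation comes from the Zeckendorf form by replacing some F_k with F_{k−1} + F_{k−2} where possible.
646 = 610+34+2 = 610+21+13+2 = 377+233+34+2 = 610+21+8+5+2 = … (7 more), for 11 in all.

11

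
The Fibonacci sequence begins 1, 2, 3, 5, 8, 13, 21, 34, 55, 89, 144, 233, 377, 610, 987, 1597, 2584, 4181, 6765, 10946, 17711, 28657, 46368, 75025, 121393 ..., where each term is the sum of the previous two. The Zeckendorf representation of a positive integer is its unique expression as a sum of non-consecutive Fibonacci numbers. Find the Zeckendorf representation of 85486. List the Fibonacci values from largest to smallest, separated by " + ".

Repeatedly subtract the largest Fibonacci number that fits:
take 75025 (≤ 85486); 85486 − 75025 = 10461
take 6765 (≤ 10461); 10461 − 6765 = 3696
take 2584 (≤ 3696); 3696 − 2584 = 1112
take 987 (≤ 1112); 1112 − 987 = 125
take 89 (≤ 125); 125 − 89 = 36
take 34 (≤ 36); 36 − 34 = 2
take 2 (≤ 2); 2 − 2 = 0
So 85486 = 75025 + 6765 + 2584 + 987 + 89 + 34 + 2, with no two terms consecutive in the sequence.

75025 + 6765 + 2584 + 987 + 89 + 34 + 2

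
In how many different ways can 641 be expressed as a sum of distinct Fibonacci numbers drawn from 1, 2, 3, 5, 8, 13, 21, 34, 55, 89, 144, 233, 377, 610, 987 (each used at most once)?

12

Starting from the Zeckendorf form and repeatedly splitting a term F_k into F_{k−1} + F_{k−2} (when neither is already used) reaches every representation.
641 = 610+21+8+2 = 610+21+5+3+2 = 377+233+21+8+2 = 610+13+8+5+3+2 = … (8 more), for 12 in all.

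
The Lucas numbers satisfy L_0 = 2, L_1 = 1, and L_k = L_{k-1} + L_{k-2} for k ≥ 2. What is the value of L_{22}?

Iterating the recurrence up to L_{14} = 843 and L_{13} = 521:
L_{15} = L_{14} + L_{13} = 843 + 521 = 1364
L_{16} = L_{15} + L_{14} = 1364 + 843 = 2207
L_{17} = L_{16} + L_{15} = 2207 + 1364 = 3571
L_{18} = L_{17} + L_{16} = 3571 + 2207 = 5778
L_{19} = L_{18} + L_{17} = 5778 + 3571 = 9349
L_{20} = L_{19} + L_{18} = 9349 + 5778 = 15127
L_{21} = L_{20} + L_{19} = 15127 + 9349 = 24476
L_{22} = L_{21} + L_{20} = 24476 + 15127 = 39603

39603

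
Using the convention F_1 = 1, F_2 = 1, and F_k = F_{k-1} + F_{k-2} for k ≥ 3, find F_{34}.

Iterating the recurrence up to F_{30} = 832040 and F_{29} = 514229:
F_{31} = F_{30} + F_{29} = 832040 + 514229 = 1346269
F_{32} = F_{31} + F_{30} = 1346269 + 832040 = 2178309
F_{33} = F_{32} + F_{31} = 2178309 + 1346269 = 3524578
F_{34} = F_{33} + F_{32} = 3524578 + 2178309 = 5702887

5702887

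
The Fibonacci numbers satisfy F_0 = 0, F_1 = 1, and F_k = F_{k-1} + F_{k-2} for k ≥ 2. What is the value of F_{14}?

Iterating the recurrence up to F_{7} = 13 and F_{6} = 8:
F_{8} = F_{7} + F_{6} = 13 + 8 = 21
F_{9} = F_{8} + F_{7} = 21 + 13 = 34
F_{10} = F_{9} + F_{8} = 34 + 21 = 55
F_{11} = F_{10} + F_{9} = 55 + 34 = 89
F_{12} = F_{11} + F_{10} = 89 + 55 = 144
F_{13} = F_{12} + F_{11} = 144 + 89 = 233
F_{14} = F_{13} + F_{12} = 233 + 144 = 377

377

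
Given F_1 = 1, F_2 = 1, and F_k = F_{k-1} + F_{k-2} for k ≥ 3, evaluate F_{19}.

Iterating the recurrence up to F_{12} = 144 and F_{11} = 89:
F_{13} = F_{12} + F_{11} = 144 + 89 = 233
F_{14} = F_{13} + F_{12} = 233 + 144 = 377
F_{15} = F_{14} + F_{13} = 377 + 233 = 610
F_{16} = F_{15} + F_{14} = 610 + 377 = 987
F_{17} = F_{16} + F_{15} = 987 + 610 = 1597
F_{18} = F_{17} + F_{16} = 1597 + 987 = 2584
F_{19} = F_{18} + F_{17} = 2584 + 1597 = 4181

4181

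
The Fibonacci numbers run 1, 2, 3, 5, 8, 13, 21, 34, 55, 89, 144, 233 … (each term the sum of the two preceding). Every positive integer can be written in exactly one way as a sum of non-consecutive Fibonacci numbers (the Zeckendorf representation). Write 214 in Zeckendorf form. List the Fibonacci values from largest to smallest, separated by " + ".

144 + 55 + 13 + 2

Repeatedly subtract the largest Fibonacci number that fits:
take 144 (≤ 214); 214 − 144 = 70
take 55 (≤ 70); 70 − 55 = 15
take 13 (≤ 15); 15 − 13 = 2
take 2 (≤ 2); 2 − 2 = 0
So 214 = 144 + 55 + 13 + 2, with no two terms consecutive in the sequence.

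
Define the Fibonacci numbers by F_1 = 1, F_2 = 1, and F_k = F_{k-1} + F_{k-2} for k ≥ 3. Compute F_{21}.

Iterating the recurrence up to F_{17} = 1597 and F_{16} = 987:
F_{18} = F_{17} + F_{16} = 1597 + 987 = 2584
F_{19} = F_{18} + F_{17} = 2584 + 1597 = 4181
F_{20} = F_{19} + F_{18} = 4181 + 2584 = 6765
F_{21} = F_{20} + F_{19} = 6765 + 4181 = 10946

10946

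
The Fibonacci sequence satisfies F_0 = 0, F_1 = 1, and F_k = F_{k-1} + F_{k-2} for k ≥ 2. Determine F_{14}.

377

Iterating the recurrence up to F_{6} = 8 and F_{5} = 5:
F_{7} = F_{6} + F_{5} = 8 + 5 = 13
F_{8} = F_{7} + F_{6} = 13 + 8 = 21
F_{9} = F_{8} + F_{7} = 21 + 13 = 34
F_{10} = F_{9} + F_{8} = 34 + 21 = 55
F_{11} = F_{10} + F_{9} = 55 + 34 = 89
F_{12} = F_{11} + F_{10} = 89 + 55 = 144
F_{13} = F_{12} + F_{11} = 144 + 89 = 233
F_{14} = F_{13} + F_{12} = 233 + 144 = 377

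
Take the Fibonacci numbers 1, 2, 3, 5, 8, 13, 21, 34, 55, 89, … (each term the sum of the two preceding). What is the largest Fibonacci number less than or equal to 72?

55 ≤ 72 < 89, so the largest Fibonacci number not exceeding 72 is 55.

55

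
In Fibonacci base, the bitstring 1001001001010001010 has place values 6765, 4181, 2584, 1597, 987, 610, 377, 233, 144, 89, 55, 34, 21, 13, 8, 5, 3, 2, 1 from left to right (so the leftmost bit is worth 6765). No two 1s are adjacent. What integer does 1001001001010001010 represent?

8869

Summing the place values of the 1 bits: 6765 + 1597 + 377 + 89 + 34 + 5 + 2 = 8869.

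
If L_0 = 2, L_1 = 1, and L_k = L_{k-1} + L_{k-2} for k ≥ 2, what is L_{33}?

Iterating the recurrence up to L_{28} = 710647 and L_{27} = 439204:
L_{29} = L_{28} + L_{27} = 710647 + 439204 = 1149851
L_{30} = L_{29} + L_{28} = 1149851 + 710647 = 1860498
L_{31} = L_{30} + L_{29} = 1860498 + 1149851 = 3010349
L_{32} = L_{31} + L_{30} = 3010349 + 1860498 = 4870847
L_{33} = L_{32} + L_{31} = 4870847 + 3010349 = 7881196

7881196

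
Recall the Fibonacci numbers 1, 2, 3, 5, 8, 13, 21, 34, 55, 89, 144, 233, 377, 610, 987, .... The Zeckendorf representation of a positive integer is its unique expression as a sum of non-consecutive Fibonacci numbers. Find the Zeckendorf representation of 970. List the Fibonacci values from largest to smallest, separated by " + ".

610 ≤ 970 < 987, so take 610; remainder 360
233 ≤ 360 < 377, so take 233; remainder 127
89 ≤ 127 < 144, so take 89; remainder 38
34 ≤ 38 < 55, so take 34; remainder 4
3 ≤ 4 < 5, so take 3; remainder 1
1 ≤ 1 < 2, so take 1; remainder 0
So 970 = 610 + 233 + 89 + 34 + 3 + 1, with no two terms consecutive in the sequence.

610 + 233 + 89 + 34 + 3 + 1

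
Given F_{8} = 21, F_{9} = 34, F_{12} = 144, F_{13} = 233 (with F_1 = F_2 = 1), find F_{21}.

By the addition formula F_{m+n} = F_m F_{n+1} + F_{m−1} F_n with m=13, n=8: F_{21} = 233·34 + 144·21 = 7922 + 3024 = 10946.

10946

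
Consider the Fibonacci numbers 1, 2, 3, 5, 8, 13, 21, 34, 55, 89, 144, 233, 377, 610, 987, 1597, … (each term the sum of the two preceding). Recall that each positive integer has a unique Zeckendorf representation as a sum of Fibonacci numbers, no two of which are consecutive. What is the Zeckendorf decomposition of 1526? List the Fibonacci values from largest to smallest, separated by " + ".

987 + 377 + 144 + 13 + 5

987 ≤ 1526 < 1597, so take 987; remainder 539
377 ≤ 539 < 610, so take 377; remainder 162
144 ≤ 162 < 233, so take 144; remainder 18
13 ≤ 18 < 21, so take 13; remainder 5
5 ≤ 5 < 8, so take 5; remainder 0
So 1526 = 987 + 377 + 144 + 13 + 5, with no two terms consecutive in the sequence.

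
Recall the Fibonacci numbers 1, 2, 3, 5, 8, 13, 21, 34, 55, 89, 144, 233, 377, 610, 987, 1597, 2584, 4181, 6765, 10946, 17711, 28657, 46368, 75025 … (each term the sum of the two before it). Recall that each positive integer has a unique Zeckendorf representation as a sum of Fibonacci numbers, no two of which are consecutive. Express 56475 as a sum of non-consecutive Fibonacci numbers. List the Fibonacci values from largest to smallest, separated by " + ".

46368 + 6765 + 2584 + 610 + 144 + 3 + 1

56475 − 46368 = 10107
10107 − 6765 = 3342
3342 − 2584 = 758
758 − 610 = 148
148 − 144 = 4
4 − 3 = 1
1 − 1 = 0
So 56475 = 46368 + 6765 + 2584 + 610 + 144 + 3 + 1, with no two terms consecutive in the sequence.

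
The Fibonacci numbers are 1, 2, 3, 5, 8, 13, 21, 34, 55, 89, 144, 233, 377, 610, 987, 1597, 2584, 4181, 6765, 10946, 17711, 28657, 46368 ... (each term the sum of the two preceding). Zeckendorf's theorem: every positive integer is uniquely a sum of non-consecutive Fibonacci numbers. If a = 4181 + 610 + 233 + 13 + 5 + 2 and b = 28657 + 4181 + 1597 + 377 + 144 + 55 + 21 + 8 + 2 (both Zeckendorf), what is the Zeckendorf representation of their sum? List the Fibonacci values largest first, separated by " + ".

28657 + 10946 + 377 + 89 + 13 + 3 + 1

The two numbers are 5044 and 35042, so their sum is 40086.
Greedily peel off the largest Fibonacci term at each step:
subtract 28657 from 40086: 11429 remains
subtract 10946 from 11429: 483 remains
subtract 377 from 483: 106 remains
subtract 89 from 106: 17 remains
subtract 13 from 17: 4 remains
subtract 3 from 4: 1 remains
subtract 1 from 1: 0 remains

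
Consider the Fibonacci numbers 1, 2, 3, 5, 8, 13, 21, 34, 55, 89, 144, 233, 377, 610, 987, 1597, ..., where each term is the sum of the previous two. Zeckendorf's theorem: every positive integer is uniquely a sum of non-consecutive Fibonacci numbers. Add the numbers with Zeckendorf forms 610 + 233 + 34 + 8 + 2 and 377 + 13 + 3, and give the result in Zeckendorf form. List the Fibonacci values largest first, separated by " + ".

987 + 233 + 55 + 5

The two numbers are 887 and 393, so their sum is 1280.
1280 − 987 = 293
293 − 233 = 60
60 − 55 = 5
5 − 5 = 0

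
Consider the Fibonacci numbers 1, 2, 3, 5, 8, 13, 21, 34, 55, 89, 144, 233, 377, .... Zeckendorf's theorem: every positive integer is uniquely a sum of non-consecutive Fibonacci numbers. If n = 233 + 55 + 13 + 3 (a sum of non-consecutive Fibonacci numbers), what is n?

304

233 + 55 + 13 + 3 = 304.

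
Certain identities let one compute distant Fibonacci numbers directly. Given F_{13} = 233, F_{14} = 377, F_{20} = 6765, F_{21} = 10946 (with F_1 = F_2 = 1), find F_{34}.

5702887

By the addition formula F_{m+n} = F_m F_{n+1} + F_{m−1} F_n with m=14, n=20: F_{34} = 377·10946 + 233·6765 = 4126642 + 1576245 = 5702887.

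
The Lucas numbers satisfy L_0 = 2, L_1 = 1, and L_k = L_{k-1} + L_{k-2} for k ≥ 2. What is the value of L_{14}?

Iterating the recurrence up to L_{6} = 18 and L_{5} = 11:
L_{7} = L_{6} + L_{5} = 18 + 11 = 29
L_{8} = L_{7} + L_{6} = 29 + 18 = 47
L_{9} = L_{8} + L_{7} = 47 + 29 = 76
L_{10} = L_{9} + L_{8} = 76 + 47 = 123
L_{11} = L_{10} + L_{9} = 123 + 76 = 199
L_{12} = L_{11} + L_{10} = 199 + 123 = 322
L_{13} = L_{12} + L_{11} = 322 + 199 = 521
L_{14} = L_{13} + L_{12} = 521 + 322 = 843

843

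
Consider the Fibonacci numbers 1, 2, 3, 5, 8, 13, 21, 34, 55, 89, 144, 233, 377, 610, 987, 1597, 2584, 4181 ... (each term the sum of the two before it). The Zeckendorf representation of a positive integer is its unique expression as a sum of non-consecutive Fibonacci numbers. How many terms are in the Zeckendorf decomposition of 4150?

6

4150 − 2584 = 1566
1566 − 987 = 579
579 − 377 = 202
202 − 144 = 58
58 − 55 = 3
3 − 3 = 0
4150 = 2584 + 987 + 377 + 144 + 55 + 3, which has 6 terms.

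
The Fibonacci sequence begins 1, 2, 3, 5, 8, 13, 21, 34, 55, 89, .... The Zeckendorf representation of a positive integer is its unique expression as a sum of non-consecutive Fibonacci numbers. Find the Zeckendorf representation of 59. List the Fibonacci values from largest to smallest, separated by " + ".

55 + 3 + 1

59 − 55 = 4
4 − 3 = 1
1 − 1 = 0
So 59 = 55 + 3 + 1, with no two terms consecutive in the sequence.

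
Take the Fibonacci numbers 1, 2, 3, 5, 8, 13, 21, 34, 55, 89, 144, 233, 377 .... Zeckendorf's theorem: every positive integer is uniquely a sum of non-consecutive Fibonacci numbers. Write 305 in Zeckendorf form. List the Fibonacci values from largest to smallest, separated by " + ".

Repeatedly subtract the largest Fibonacci number that fits:
233 ≤ 305 < 377, so take 233; remainder 72
55 ≤ 72 < 89, so take 55; remainder 17
13 ≤ 17 < 21, so take 13; remainder 4
3 ≤ 4 < 5, so take 3; remainder 1
1 ≤ 1 < 2, so take 1; remainder 0
So 305 = 233 + 55 + 13 + 3 + 1, with no two terms consecutive in the sequence.

233 + 55 + 13 + 3 + 1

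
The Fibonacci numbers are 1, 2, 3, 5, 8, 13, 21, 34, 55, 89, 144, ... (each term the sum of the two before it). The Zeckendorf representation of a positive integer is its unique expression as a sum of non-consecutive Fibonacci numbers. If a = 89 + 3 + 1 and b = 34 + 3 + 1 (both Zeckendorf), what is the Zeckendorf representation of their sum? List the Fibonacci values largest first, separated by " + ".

The two numbers are 93 and 38, so their sum is 131.
Greedily peel off the largest Fibonacci term at each step:
largest Fibonacci ≤ 131 is 89; 131 − 89 = 42
largest Fibonacci ≤ 42 is 34; 42 − 34 = 8
largest Fibonacci ≤ 8 is 8; 8 − 8 = 0

89 + 34 + 8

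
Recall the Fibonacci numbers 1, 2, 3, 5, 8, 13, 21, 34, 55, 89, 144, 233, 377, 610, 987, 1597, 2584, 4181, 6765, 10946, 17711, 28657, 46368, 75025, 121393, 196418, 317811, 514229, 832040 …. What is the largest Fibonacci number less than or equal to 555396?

514229

514229 ≤ 555396 < 832040, so the largest Fibonacci number not exceeding 555396 is 514229.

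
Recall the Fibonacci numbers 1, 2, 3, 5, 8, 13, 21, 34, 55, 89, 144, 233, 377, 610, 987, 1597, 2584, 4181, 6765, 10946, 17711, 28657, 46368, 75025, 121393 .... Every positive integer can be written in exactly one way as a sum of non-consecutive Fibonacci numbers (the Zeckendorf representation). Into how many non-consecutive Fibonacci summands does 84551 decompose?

84551: greatest Fibonacci not exceeding it is 75025, leaving 9526
9526: greatest Fibonacci not exceeding it is 6765, leaving 2761
2761: greatest Fibonacci not exceeding it is 2584, leaving 177
177: greatest Fibonacci not exceeding it is 144, leaving 33
33: greatest Fibonacci not exceeding it is 21, leaving 12
12: greatest Fibonacci not exceeding it is 8, leaving 4
4: greatest Fibonacci not exceeding it is 3, leaving 1
1: greatest Fibonacci not exceeding it is 1, leaving 0
84551 = 75025 + 6765 + 2584 + 144 + 21 + 8 + 3 + 1, which has 8 terms.

8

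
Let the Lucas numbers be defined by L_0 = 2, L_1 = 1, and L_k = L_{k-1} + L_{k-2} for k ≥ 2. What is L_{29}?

Iterating the recurrence up to L_{23} = 64079 and L_{22} = 39603:
L_{24} = L_{23} + L_{22} = 64079 + 39603 = 103682
L_{25} = L_{24} + L_{23} = 103682 + 64079 = 167761
L_{26} = L_{25} + L_{24} = 167761 + 103682 = 271443
L_{27} = L_{26} + L_{25} = 271443 + 167761 = 439204
L_{28} = L_{27} + L_{26} = 439204 + 271443 = 710647
L_{29} = L_{28} + L_{27} = 710647 + 439204 = 1149851

1149851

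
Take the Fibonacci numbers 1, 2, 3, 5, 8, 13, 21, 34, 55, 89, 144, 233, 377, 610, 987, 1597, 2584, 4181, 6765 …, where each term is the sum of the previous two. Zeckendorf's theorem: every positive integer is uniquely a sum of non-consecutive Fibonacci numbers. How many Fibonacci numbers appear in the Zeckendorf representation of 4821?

Greedily peel off the largest Fibonacci term at each step:
largest Fibonacci ≤ 4821 is 4181; 4821 − 4181 = 640
largest Fibonacci ≤ 640 is 610; 640 − 610 = 30
largest Fibonacci ≤ 30 is 21; 30 − 21 = 9
largest Fibonacci ≤ 9 is 8; 9 − 8 = 1
largest Fibonacci ≤ 1 is 1; 1 − 1 = 0
4821 = 4181 + 610 + 21 + 8 + 1, which has 5 terms.

5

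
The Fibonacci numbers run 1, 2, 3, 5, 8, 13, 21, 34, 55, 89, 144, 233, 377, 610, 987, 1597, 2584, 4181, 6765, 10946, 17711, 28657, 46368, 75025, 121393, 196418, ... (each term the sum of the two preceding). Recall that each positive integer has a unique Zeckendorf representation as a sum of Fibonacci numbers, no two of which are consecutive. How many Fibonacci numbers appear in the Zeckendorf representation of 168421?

6

largest Fibonacci ≤ 168421 is 121393; 168421 − 121393 = 47028
largest Fibonacci ≤ 47028 is 46368; 47028 − 46368 = 660
largest Fibonacci ≤ 660 is 610; 660 − 610 = 50
largest Fibonacci ≤ 50 is 34; 50 − 34 = 16
largest Fibonacci ≤ 16 is 13; 16 − 13 = 3
largest Fibonacci ≤ 3 is 3; 3 − 3 = 0
168421 = 121393 + 46368 + 610 + 34 + 13 + 3, which has 6 terms.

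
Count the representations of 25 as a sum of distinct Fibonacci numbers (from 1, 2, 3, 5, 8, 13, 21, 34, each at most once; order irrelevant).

Starting from the Zeckendorf form and repeatedly splitting a term F_k into F_{k−1} + F_{k−2} (when neither is already used) reaches every representation.
25 = 21+3+1 = 13+8+3+1 — 2 representations.

2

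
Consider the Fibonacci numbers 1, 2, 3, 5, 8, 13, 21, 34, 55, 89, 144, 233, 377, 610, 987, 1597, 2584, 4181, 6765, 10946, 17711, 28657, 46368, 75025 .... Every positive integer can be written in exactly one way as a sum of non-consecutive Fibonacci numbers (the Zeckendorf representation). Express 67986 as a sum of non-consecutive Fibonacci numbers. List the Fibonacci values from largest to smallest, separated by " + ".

46368 + 17711 + 2584 + 987 + 233 + 89 + 13 + 1

46368 ≤ 67986 < 75025, so take 46368; remainder 21618
17711 ≤ 21618 < 28657, so take 17711; remainder 3907
2584 ≤ 3907 < 4181, so take 2584; remainder 1323
987 ≤ 1323 < 1597, so take 987; remainder 336
233 ≤ 336 < 377, so take 233; remainder 103
89 ≤ 103 < 144, so take 89; remainder 14
13 ≤ 14 < 21, so take 13; remainder 1
1 ≤ 1 < 2, so take 1; remainder 0
So 67986 = 46368 + 17711 + 2584 + 987 + 233 + 89 + 13 + 1, with no two terms consecutive in the sequence.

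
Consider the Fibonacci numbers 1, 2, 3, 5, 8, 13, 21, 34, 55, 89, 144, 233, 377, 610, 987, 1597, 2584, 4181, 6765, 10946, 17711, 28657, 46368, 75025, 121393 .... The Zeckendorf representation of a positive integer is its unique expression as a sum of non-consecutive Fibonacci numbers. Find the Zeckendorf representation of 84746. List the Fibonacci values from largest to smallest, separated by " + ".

Repeatedly subtract the largest Fibonacci number that fits:
take 75025 (≤ 84746); 84746 − 75025 = 9721
take 6765 (≤ 9721); 9721 − 6765 = 2956
take 2584 (≤ 2956); 2956 − 2584 = 372
take 233 (≤ 372); 372 − 233 = 139
take 89 (≤ 139); 139 − 89 = 50
take 34 (≤ 50); 50 − 34 = 16
take 13 (≤ 16); 16 − 13 = 3
take 3 (≤ 3); 3 − 3 = 0
So 84746 = 75025 + 6765 + 2584 + 233 + 89 + 34 + 13 + 3, with no two terms consecutive in the sequence.

75025 + 6765 + 2584 + 233 + 89 + 34 + 13 + 3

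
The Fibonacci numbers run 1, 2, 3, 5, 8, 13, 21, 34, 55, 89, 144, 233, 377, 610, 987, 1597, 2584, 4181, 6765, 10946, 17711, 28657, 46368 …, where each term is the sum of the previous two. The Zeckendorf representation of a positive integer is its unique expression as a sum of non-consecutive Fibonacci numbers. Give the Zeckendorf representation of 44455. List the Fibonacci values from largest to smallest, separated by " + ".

28657 + 10946 + 4181 + 610 + 55 + 5 + 1

largest Fibonacci ≤ 44455 is 28657; 44455 − 28657 = 15798
largest Fibonacci ≤ 15798 is 10946; 15798 − 10946 = 4852
largest Fibonacci ≤ 4852 is 4181; 4852 − 4181 = 671
largest Fibonacci ≤ 671 is 610; 671 − 610 = 61
largest Fibonacci ≤ 61 is 55; 61 − 55 = 6
largest Fibonacci ≤ 6 is 5; 6 − 5 = 1
largest Fibonacci ≤ 1 is 1; 1 − 1 = 0
So 44455 = 28657 + 10946 + 4181 + 610 + 55 + 5 + 1, with no two terms consecutive in the sequence.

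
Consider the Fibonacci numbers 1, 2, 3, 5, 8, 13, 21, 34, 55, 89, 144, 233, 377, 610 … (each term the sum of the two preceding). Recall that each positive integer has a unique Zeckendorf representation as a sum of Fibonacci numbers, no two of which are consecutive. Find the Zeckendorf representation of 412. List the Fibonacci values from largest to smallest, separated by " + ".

377 + 34 + 1

take 377 (≤ 412); 412 − 377 = 35
take 34 (≤ 35); 35 − 34 = 1
take 1 (≤ 1); 1 − 1 = 0
So 412 = 377 + 34 + 1, with no two terms consecutive in the sequence.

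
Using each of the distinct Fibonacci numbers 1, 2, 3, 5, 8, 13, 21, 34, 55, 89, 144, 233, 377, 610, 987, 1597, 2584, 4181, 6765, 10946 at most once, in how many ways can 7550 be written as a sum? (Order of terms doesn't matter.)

42

Starting from the Zeckendorf form and repeatedly splitting a term F_k into F_{k−1} + F_{k−2} (when neither is already used) reaches every representation.
7550 = 6765+610+144+21+8+2 = 6765+610+144+21+5+3+2 = 6765+610+89+55+21+8+2 = 6765+377+233+144+21+8+2 = … (38 more), for 42 in all.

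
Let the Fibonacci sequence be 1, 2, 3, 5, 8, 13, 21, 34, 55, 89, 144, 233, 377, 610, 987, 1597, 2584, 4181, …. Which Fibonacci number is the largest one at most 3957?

2584

2584 ≤ 3957 < 4181, so the largest Fibonacci number not exceeding 3957 is 2584.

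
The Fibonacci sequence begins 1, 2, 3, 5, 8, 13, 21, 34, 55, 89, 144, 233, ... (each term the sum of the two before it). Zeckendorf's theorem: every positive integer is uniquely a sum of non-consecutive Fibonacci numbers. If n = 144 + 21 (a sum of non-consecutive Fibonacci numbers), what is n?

165

144 + 21 = 165.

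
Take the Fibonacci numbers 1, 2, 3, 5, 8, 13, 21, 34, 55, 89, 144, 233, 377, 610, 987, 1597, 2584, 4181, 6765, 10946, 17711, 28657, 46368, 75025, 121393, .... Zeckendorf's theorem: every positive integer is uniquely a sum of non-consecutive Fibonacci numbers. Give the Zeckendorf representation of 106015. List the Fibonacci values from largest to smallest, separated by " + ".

75025 + 28657 + 1597 + 610 + 89 + 34 + 3

Repeatedly subtract the largest Fibonacci number that fits:
largest Fibonacci ≤ 106015 is 75025; 106015 − 75025 = 30990
largest Fibonacci ≤ 30990 is 28657; 30990 − 28657 = 2333
largest Fibonacci ≤ 2333 is 1597; 2333 − 1597 = 736
largest Fibonacci ≤ 736 is 610; 736 − 610 = 126
largest Fibonacci ≤ 126 is 89; 126 − 89 = 37
largest Fibonacci ≤ 37 is 34; 37 − 34 = 3
largest Fibonacci ≤ 3 is 3; 3 − 3 = 0
So 106015 = 75025 + 28657 + 1597 + 610 + 89 + 34 + 3, with no two terms consecutive in the sequence.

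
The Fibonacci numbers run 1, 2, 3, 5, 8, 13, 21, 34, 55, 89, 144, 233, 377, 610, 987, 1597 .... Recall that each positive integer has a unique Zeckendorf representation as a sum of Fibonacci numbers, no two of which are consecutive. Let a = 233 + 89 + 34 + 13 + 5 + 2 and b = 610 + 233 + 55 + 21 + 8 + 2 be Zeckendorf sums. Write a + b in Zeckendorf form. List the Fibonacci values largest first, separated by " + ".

The two numbers are 376 and 929, so their sum is 1305.
1305: greatest Fibonacci not exceeding it is 987, leaving 318
318: greatest Fibonacci not exceeding it is 233, leaving 85
85: greatest Fibonacci not exceeding it is 55, leaving 30
30: greatest Fibonacci not exceeding it is 21, leaving 9
9: greatest Fibonacci not exceeding it is 8, leaving 1
1: greatest Fibonacci not exceeding it is 1, leaving 0

987 + 233 + 55 + 21 + 8 + 1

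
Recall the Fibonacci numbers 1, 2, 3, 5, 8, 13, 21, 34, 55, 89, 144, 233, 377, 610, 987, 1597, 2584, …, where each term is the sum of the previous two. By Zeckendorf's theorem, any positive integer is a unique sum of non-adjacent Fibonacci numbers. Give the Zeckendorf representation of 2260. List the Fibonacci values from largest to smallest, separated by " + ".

1597 + 610 + 34 + 13 + 5 + 1

2260 − 1597 = 663
663 − 610 = 53
53 − 34 = 19
19 − 13 = 6
6 − 5 = 1
1 − 1 = 0
So 2260 = 1597 + 610 + 34 + 13 + 5 + 1, with no two terms consecutive in the sequence.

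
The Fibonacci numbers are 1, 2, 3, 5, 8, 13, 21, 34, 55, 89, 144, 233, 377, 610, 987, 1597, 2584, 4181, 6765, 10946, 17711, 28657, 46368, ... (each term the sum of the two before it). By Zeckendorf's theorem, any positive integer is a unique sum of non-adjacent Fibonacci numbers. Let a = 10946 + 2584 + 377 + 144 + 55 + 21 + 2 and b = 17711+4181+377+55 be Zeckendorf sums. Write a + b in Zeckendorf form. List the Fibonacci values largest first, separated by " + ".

28657 + 6765 + 987 + 34 + 8 + 2

The two numbers are 14129 and 22324, so their sum is 36453.
Greedily peel off the largest Fibonacci term at each step:
subtract 28657 from 36453: 7796 remains
subtract 6765 from 7796: 1031 remains
subtract 987 from 1031: 44 remains
subtract 34 from 44: 10 remains
subtract 8 from 10: 2 remains
subtract 2 from 2: 0 remains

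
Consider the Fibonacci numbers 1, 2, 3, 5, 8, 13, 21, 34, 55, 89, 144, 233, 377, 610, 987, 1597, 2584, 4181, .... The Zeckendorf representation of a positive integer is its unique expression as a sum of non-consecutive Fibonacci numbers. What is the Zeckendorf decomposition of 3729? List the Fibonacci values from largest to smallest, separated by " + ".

2584 ≤ 3729 < 4181, so take 2584; remainder 1145
987 ≤ 1145 < 1597, so take 987; remainder 158
144 ≤ 158 < 233, so take 144; remainder 14
13 ≤ 14 < 21, so take 13; remainder 1
1 ≤ 1 < 2, so take 1; remainder 0
So 3729 = 2584 + 987 + 144 + 13 + 1, with no two terms consecutive in the sequence.

2584 + 987 + 144 + 13 + 1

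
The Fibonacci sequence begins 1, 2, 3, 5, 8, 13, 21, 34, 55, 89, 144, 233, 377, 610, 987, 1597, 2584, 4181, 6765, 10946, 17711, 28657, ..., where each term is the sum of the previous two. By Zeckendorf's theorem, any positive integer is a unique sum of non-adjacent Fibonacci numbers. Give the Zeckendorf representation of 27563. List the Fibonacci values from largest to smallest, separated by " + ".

17711 + 6765 + 2584 + 377 + 89 + 34 + 3

take 17711 (≤ 27563); 27563 − 17711 = 9852
take 6765 (≤ 9852); 9852 − 6765 = 3087
take 2584 (≤ 3087); 3087 − 2584 = 503
take 377 (≤ 503); 503 − 377 = 126
take 89 (≤ 126); 126 − 89 = 37
take 34 (≤ 37); 37 − 34 = 3
take 3 (≤ 3); 3 − 3 = 0
So 27563 = 17711 + 6765 + 2584 + 377 + 89 + 34 + 3, with no two terms consecutive in the sequence.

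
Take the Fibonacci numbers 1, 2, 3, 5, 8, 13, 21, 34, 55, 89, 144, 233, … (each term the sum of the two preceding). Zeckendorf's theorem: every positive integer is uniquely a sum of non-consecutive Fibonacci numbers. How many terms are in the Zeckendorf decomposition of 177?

subtract 144 from 177: 33 remains
subtract 21 from 33: 12 remains
subtract 8 from 12: 4 remains
subtract 3 from 4: 1 remains
subtract 1 from 1: 0 remains
177 = 144 + 21 + 8 + 3 + 1, which has 5 terms.

5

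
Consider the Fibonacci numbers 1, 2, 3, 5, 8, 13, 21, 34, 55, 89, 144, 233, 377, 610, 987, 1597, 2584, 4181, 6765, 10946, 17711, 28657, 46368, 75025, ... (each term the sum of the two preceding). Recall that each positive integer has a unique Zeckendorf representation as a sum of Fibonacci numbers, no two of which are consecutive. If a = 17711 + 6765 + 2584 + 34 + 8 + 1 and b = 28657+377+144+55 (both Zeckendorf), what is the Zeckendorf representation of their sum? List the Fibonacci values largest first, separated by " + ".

The two numbers are 27103 and 29233, so their sum is 56336.
Repeatedly subtract the largest Fibonacci number that fits:
subtract 46368 from 56336: 9968 remains
subtract 6765 from 9968: 3203 remains
subtract 2584 from 3203: 619 remains
subtract 610 from 619: 9 remains
subtract 8 from 9: 1 remains
subtract 1 from 1: 0 remains

46368 + 6765 + 2584 + 610 + 8 + 1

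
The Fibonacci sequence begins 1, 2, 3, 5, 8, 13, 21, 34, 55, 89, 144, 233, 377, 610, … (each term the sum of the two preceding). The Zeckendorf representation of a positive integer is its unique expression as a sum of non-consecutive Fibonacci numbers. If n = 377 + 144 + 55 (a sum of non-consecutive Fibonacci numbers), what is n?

576

377 + 144 + 55 = 576.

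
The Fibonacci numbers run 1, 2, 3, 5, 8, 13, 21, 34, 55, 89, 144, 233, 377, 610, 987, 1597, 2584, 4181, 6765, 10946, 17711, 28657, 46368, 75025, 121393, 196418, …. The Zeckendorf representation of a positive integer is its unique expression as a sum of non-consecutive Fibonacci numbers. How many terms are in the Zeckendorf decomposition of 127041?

subtract 121393 from 127041: 5648 remains
subtract 4181 from 5648: 1467 remains
subtract 987 from 1467: 480 remains
subtract 377 from 480: 103 remains
subtract 89 from 103: 14 remains
subtract 13 from 14: 1 remains
subtract 1 from 1: 0 remains
127041 = 121393 + 4181 + 987 + 377 + 89 + 13 + 1, which has 7 terms.

7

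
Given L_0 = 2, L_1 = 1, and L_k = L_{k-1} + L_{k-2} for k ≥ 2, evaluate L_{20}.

Iterating the recurrence up to L_{12} = 322 and L_{11} = 199:
L_{13} = L_{12} + L_{11} = 322 + 199 = 521
L_{14} = L_{13} + L_{12} = 521 + 322 = 843
L_{15} = L_{14} + L_{13} = 843 + 521 = 1364
L_{16} = L_{15} + L_{14} = 1364 + 843 = 2207
L_{17} = L_{16} + L_{15} = 2207 + 1364 = 3571
L_{18} = L_{17} + L_{16} = 3571 + 2207 = 5778
L_{19} = L_{18} + L_{17} = 5778 + 3571 = 9349
L_{20} = L_{19} + L_{18} = 9349 + 5778 = 15127

15127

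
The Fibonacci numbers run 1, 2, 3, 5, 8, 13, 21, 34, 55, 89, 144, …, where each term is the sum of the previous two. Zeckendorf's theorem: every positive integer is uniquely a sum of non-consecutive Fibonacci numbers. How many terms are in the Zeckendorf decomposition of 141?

Repeatedly subtract the largest Fibonacci number that fits:
141 − 89 = 52
52 − 34 = 18
18 − 13 = 5
5 − 5 = 0
141 = 89 + 34 + 13 + 5, which has 4 terms.

4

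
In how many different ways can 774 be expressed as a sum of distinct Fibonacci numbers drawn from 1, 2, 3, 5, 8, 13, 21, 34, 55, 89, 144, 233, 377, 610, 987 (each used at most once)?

6

Starting from the Zeckendorf form and repeatedly splitting a term F_k into F_{k−1} + F_{k−2} (when neither is already used) reaches every representation.
774 = 610+144+13+5+2 = 610+89+55+13+5+2 = 377+233+144+13+5+2 = 610+89+34+21+13+5+2 = 377+233+89+55+13+5+2 = … (1 more), for 6 in all.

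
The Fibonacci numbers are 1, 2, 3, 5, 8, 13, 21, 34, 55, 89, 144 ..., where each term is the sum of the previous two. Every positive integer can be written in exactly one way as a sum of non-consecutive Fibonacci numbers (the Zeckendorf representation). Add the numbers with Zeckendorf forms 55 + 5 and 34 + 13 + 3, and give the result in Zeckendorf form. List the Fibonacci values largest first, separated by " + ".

The two numbers are 60 and 50, so their sum is 110.
largest Fibonacci ≤ 110 is 89; 110 − 89 = 21
largest Fibonacci ≤ 21 is 21; 21 − 21 = 0

89 + 21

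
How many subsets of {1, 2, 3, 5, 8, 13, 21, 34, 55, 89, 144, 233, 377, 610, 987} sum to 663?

663 = 610+34+13+5+1 = 610+34+13+3+2+1 = 377+233+34+13+5+1 = 610+34+8+5+3+2+1 = 377+233+34+13+3+2+1 = … (8 more), for 13 in all.

13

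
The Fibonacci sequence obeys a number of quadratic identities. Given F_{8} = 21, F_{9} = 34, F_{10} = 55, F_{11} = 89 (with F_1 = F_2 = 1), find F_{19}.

4181

By the addition formula F_{m+n} = F_m F_{n+1} + F_{m−1} F_n with m=9, n=10: F_{19} = 34·89 + 21·55 = 3026 + 1155 = 4181.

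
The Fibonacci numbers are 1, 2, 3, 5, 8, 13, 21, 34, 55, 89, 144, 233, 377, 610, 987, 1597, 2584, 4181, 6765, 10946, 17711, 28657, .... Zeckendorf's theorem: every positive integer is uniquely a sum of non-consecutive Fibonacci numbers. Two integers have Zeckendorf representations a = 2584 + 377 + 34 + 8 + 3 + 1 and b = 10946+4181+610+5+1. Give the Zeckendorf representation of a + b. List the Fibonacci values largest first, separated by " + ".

The two numbers are 3007 and 15743, so their sum is 18750.
17711 ≤ 18750 < 28657, so take 17711; remainder 1039
987 ≤ 1039 < 1597, so take 987; remainder 52
34 ≤ 52 < 55, so take 34; remainder 18
13 ≤ 18 < 21, so take 13; remainder 5
5 ≤ 5 < 8, so take 5; remainder 0

17711 + 987 + 34 + 13 + 5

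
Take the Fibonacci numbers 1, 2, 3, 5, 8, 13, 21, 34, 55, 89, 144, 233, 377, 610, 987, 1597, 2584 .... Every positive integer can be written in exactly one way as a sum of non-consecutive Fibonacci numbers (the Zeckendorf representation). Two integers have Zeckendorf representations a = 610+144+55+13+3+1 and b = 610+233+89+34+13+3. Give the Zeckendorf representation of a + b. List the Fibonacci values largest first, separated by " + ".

The two numbers are 826 and 982, so their sum is 1808.
subtract 1597 from 1808: 211 remains
subtract 144 from 211: 67 remains
subtract 55 from 67: 12 remains
subtract 8 from 12: 4 remains
subtract 3 from 4: 1 remains
subtract 1 from 1: 0 remains

1597 + 144 + 55 + 8 + 3 + 1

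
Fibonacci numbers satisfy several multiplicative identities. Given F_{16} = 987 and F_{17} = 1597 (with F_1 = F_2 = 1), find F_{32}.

2178309

By the doubling identity F_{2k} = F_k(2F_{k+1} − F_k): F_{32} = 987·(2·1597 − 987) = 987·2207 = 2178309.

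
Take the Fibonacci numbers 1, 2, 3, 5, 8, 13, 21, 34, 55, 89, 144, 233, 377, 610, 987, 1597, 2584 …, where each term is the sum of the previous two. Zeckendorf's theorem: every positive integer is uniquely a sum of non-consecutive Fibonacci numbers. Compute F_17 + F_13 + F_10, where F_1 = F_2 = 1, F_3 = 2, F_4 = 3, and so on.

F_17 + F_13 + F_10 = 1597 + 233 + 55 = 1885.

1885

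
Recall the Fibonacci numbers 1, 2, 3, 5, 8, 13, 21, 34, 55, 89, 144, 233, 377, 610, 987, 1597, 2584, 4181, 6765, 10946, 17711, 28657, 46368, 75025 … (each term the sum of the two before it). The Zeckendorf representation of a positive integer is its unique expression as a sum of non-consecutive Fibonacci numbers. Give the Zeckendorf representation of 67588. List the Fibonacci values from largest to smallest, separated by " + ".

46368 + 17711 + 2584 + 610 + 233 + 55 + 21 + 5 + 1

largest Fibonacci ≤ 67588 is 46368; 67588 − 46368 = 21220
largest Fibonacci ≤ 21220 is 17711; 21220 − 17711 = 3509
largest Fibonacci ≤ 3509 is 2584; 3509 − 2584 = 925
largest Fibonacci ≤ 925 is 610; 925 − 610 = 315
largest Fibonacci ≤ 315 is 233; 315 − 233 = 82
largest Fibonacci ≤ 82 is 55; 82 − 55 = 27
largest Fibonacci ≤ 27 is 21; 27 − 21 = 6
largest Fibonacci ≤ 6 is 5; 6 − 5 = 1
largest Fibonacci ≤ 1 is 1; 1 − 1 = 0
So 67588 = 46368 + 17711 + 2584 + 610 + 233 + 55 + 21 + 5 + 1, with no two terms consecutive in the sequence.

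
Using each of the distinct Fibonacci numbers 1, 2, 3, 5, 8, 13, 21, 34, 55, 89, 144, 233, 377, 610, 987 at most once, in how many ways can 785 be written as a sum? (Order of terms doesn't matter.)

785 = 610+144+21+8+2 = 610+144+21+5+3+2 = 610+89+55+21+8+2 = 377+233+144+21+8+2 = … (10 more), for 14 in all.

14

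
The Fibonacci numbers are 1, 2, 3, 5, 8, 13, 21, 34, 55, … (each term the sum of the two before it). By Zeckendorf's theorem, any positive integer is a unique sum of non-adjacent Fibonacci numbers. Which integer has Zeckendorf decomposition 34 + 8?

34 + 8 = 42.

42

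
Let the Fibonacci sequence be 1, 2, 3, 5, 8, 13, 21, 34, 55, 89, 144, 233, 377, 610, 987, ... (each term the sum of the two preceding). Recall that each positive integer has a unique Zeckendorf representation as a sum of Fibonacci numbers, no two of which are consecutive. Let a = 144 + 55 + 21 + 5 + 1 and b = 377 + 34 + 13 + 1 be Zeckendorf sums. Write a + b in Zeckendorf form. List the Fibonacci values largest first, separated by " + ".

The two numbers are 226 and 425, so their sum is 651.
651 − 610 = 41
41 − 34 = 7
7 − 5 = 2
2 − 2 = 0

610 + 34 + 5 + 2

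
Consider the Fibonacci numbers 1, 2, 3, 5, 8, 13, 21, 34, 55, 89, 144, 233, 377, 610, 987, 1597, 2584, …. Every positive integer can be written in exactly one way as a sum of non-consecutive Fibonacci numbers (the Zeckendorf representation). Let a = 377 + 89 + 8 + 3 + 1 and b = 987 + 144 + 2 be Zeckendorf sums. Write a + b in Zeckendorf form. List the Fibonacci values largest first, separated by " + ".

1597 + 13 + 1

The two numbers are 478 and 1133, so their sum is 1611.
Greedy algorithm:
1611: greatest Fibonacci not exceeding it is 1597, leaving 14
14: greatest Fibonacci not exceeding it is 13, leaving 1
1: greatest Fibonacci not exceeding it is 1, leaving 0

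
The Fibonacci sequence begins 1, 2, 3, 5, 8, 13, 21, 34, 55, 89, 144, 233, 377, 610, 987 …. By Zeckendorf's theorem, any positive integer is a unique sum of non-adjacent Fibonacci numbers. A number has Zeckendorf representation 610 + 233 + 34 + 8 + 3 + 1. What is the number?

889

610 + 233 + 34 + 8 + 3 + 1 = 889.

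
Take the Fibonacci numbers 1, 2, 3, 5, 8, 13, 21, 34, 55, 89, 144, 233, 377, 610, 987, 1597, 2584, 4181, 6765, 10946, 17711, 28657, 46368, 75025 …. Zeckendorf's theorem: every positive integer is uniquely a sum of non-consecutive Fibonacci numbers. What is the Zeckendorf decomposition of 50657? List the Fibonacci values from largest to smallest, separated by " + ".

Greedily peel off the largest Fibonacci term at each step:
largest Fibonacci ≤ 50657 is 46368; 50657 − 46368 = 4289
largest Fibonacci ≤ 4289 is 4181; 4289 − 4181 = 108
largest Fibonacci ≤ 108 is 89; 108 − 89 = 19
largest Fibonacci ≤ 19 is 13; 19 − 13 = 6
largest Fibonacci ≤ 6 is 5; 6 − 5 = 1
largest Fibonacci ≤ 1 is 1; 1 − 1 = 0
So 50657 = 46368 + 4181 + 89 + 13 + 5 + 1, with no two terms consecutive in the sequence.

46368 + 4181 + 89 + 13 + 5 + 1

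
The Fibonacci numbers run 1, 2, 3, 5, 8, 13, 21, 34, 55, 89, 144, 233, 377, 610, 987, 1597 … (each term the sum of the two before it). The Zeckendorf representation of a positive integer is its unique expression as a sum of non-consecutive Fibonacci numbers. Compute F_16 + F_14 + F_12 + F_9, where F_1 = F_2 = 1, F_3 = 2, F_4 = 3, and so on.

F_16 + F_14 + F_12 + F_9 = 987 + 377 + 144 + 34 = 1542.

1542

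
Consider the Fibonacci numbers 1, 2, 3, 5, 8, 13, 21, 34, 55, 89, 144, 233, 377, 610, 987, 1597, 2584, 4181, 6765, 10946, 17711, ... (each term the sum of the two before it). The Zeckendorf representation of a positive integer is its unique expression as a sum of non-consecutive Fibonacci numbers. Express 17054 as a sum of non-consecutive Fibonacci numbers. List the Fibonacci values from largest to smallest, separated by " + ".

10946 + 4181 + 1597 + 233 + 89 + 8

subtract 10946 from 17054: 6108 remains
subtract 4181 from 6108: 1927 remains
subtract 1597 from 1927: 330 remains
subtract 233 from 330: 97 remains
subtract 89 from 97: 8 remains
subtract 8 from 8: 0 remains
So 17054 = 10946 + 4181 + 1597 + 233 + 89 + 8, with no two terms consecutive in the sequence.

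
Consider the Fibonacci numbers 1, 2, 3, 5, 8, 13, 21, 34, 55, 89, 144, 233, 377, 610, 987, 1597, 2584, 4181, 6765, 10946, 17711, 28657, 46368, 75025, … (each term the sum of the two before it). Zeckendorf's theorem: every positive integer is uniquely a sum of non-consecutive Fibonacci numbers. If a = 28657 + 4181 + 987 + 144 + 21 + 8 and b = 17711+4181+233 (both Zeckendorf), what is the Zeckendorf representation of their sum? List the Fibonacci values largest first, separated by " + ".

The two numbers are 33998 and 22125, so their sum is 56123.
largest Fibonacci ≤ 56123 is 46368; 56123 − 46368 = 9755
largest Fibonacci ≤ 9755 is 6765; 9755 − 6765 = 2990
largest Fibonacci ≤ 2990 is 2584; 2990 − 2584 = 406
largest Fibonacci ≤ 406 is 377; 406 − 377 = 29
largest Fibonacci ≤ 29 is 21; 29 − 21 = 8
largest Fibonacci ≤ 8 is 8; 8 − 8 = 0

46368 + 6765 + 2584 + 377 + 21 + 8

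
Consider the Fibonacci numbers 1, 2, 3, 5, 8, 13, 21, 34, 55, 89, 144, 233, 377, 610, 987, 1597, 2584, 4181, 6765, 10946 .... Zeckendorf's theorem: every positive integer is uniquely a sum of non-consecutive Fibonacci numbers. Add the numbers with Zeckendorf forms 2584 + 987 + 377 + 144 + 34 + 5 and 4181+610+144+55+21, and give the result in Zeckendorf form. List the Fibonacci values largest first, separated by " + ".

6765 + 1597 + 610 + 144 + 21 + 5

The two numbers are 4131 and 5011, so their sum is 9142.
Repeatedly subtract the largest Fibonacci number that fits:
largest Fibonacci ≤ 9142 is 6765; 9142 − 6765 = 2377
largest Fibonacci ≤ 2377 is 1597; 2377 − 1597 = 780
largest Fibonacci ≤ 780 is 610; 780 − 610 = 170
largest Fibonacci ≤ 170 is 144; 170 − 144 = 26
largest Fibonacci ≤ 26 is 21; 26 − 21 = 5
largest Fibonacci ≤ 5 is 5; 5 − 5 = 0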